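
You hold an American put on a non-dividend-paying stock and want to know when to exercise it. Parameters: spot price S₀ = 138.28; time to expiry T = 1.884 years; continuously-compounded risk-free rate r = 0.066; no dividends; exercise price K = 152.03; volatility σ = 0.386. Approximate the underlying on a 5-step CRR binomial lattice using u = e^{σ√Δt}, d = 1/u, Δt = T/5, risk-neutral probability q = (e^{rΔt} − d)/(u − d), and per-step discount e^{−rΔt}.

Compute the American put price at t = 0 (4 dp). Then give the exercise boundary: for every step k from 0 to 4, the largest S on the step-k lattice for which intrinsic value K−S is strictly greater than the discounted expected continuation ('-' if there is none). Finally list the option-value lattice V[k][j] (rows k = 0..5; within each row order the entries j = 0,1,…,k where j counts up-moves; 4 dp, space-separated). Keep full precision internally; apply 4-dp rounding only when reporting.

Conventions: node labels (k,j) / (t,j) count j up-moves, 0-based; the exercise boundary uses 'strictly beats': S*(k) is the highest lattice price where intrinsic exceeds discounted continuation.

Δt=0.37680, u=1.26737, d=0.78904, q=0.49368, disc=e^(-rΔt)=0.97544
k=5 terminal: V=max(K-S,0) → 109.7392 84.1017 42.9220 0.0000 0.0000 0.0000
k=4: j=0 S=53.5980 intr=98.4320 cont=94.6979 V=98.4320[EX]; j=1 S=86.0902 intr=65.9398 cont=62.2056 V=65.9398[EX]; j=2 S=138.2800 intr=13.7500 cont=21.1984 V=21.1984[hold]; j=3 S=222.1084 intr=0.0000 cont=0.0000 V=0.0000[hold]; j=4 S=356.7553 intr=0.0000 cont=0.0000 V=0.0000[hold]  S*(4)=86.0902
k=3: j=0 S=67.9283 intr=84.1017 cont=80.3675 V=84.1017[EX]; j=1 S=109.1080 intr=42.9220 cont=42.7746 V=42.9220[EX]; j=2 S=175.2517 intr=0.0000 cont=10.4695 V=10.4695[hold]; j=3 S=281.4931 intr=0.0000 cont=0.0000 V=0.0000[hold]  S*(3)=109.1080
k=2: j=0 S=86.0902 intr=65.9398 cont=62.2056 V=65.9398[EX]; j=1 S=138.2800 intr=13.7500 cont=26.2400 V=26.2400[hold]; j=2 S=222.1084 intr=0.0000 cont=5.1707 V=5.1707[hold]  S*(2)=86.0902
k=1: j=0 S=109.1080 intr=42.9220 cont=45.2025 V=45.2025[hold]; j=1 S=175.2517 intr=0.0000 cont=15.4494 V=15.4494[hold]  S*(1)=-
k=0: j=0 S=138.2800 intr=13.7500 cont=29.7644 V=29.7644[hold]  S*(0)=-

price = 29.7644
boundary = - - 86.0902 109.1080 86.0902
tree:
29.7644
45.2025 15.4494
65.9398 26.2400 5.1707
84.1017 42.9220 10.4695 0.0000
98.4320 65.9398 21.1984 0.0000 0.0000
109.7392 84.1017 42.9220 0.0000 0.0000 0.0000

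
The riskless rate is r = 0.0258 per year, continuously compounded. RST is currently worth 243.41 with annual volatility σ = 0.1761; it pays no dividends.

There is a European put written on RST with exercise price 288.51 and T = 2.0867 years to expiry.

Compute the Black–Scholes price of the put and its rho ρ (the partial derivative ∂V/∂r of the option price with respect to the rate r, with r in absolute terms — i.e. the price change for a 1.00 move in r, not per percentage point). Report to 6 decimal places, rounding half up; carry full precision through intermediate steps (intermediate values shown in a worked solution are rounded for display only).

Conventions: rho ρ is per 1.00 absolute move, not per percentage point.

σ√T = 0.1761·√2.0867 = 0.254384
d₁ = (ln(S/K) + (r+σ²/2)T) / (σ√T) = (ln(243.41/288.51) + (0.0258+0.1761²/2)·2.0867) / 0.254384 = (-0.169982 + 0.086192) / 0.254384 = -0.329385
d₂ = d₁ − σ√T = -0.329385 − 0.254384 = -0.583768
e^{−rT} = 0.947587
N(−d₁) = 0.629067,  N(−d₂) = 0.720312
Put price V = K·e^{−rT}·N(−d₂) − S·N(−d₁) = 196.924797 − 153.121315 = 43.803482
ρ = −K·T·e^{−rT}·N(−d₂) = -410.922974

price = 43.803482
ρ = -410.922974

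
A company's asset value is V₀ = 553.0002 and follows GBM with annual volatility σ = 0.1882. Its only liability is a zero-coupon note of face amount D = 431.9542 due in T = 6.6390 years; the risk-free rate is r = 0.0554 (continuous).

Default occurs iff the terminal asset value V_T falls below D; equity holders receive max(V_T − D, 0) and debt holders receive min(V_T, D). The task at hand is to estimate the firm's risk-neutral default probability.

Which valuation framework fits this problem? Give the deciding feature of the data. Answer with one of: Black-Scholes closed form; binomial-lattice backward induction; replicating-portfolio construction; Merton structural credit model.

framework: Merton structural credit model

Key observation: the asked-for credit quantity lives on the firm's capital structure — asset value, asset volatility, debt face 431.9542 — which is the structural model's domain.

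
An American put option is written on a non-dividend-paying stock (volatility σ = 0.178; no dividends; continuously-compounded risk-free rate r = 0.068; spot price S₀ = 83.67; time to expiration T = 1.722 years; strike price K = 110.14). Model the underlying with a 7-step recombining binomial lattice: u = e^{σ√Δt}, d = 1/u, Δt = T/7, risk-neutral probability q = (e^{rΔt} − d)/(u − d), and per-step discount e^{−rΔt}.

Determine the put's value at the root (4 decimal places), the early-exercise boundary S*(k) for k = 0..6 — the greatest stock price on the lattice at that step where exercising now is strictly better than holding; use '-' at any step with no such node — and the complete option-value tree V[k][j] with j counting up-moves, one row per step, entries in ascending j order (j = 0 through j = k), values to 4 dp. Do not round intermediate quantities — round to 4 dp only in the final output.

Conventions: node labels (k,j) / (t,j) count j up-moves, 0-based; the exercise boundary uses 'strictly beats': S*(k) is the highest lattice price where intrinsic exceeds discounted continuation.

Δt=0.24600  u=1.09230  d=0.91550  q=0.57335  discount=0.98341
step 7 (expiry): payoffs max(K−S,0) = 65.0399 56.3302 45.9386 33.5401 18.7473 1.0977 0.0000 0.0000
step 6: (k=6,j=0): S=49.2628, K−S=60.8772, hold=59.0501 ⇒ V=60.8772 exercise | (k=6,j=1): S=58.7764, K−S=51.3636, hold=49.5365 ⇒ V=51.3636 exercise | (k=6,j=2): S=70.1272, K−S=40.0128, hold=38.1857 ⇒ V=40.0128 exercise | (k=6,j=3): S=83.6700, K−S=26.4700, hold=24.6429 ⇒ V=26.4700 exercise | (k=6,j=4): S=99.8282, K−S=10.3118, hold=8.4847 ⇒ V=10.3118 exercise | (k=6,j=5): S=119.1069, K−S=0.0000, hold=0.4606 ⇒ V=0.4606 continue | (k=6,j=6): S=142.1086, K−S=0.0000, hold=0.0000 ⇒ V=0.0000 continue  boundary S*=99.8282
step 5: (k=5,j=0): S=53.8098, K−S=56.3302, hold=54.5031 ⇒ V=56.3302 exercise | (k=5,j=1): S=64.2014, K−S=45.9386, hold=44.1115 ⇒ V=45.9386 exercise | (k=5,j=2): S=76.5999, K−S=33.5401, hold=31.7130 ⇒ V=33.5401 exercise | (k=5,j=3): S=91.3927, K−S=18.7473, hold=16.9202 ⇒ V=18.7473 exercise | (k=5,j=4): S=109.0423, K−S=1.0977, hold=4.5862 ⇒ V=4.5862 continue | (k=5,j=5): S=130.1004, K−S=0.0000, hold=0.1932 ⇒ V=0.1932 continue  boundary S*=91.3927
step 4: (k=4,j=0): S=58.7764, K−S=51.3636, hold=49.5365 ⇒ V=51.3636 exercise | (k=4,j=1): S=70.1272, K−S=40.0128, hold=38.1857 ⇒ V=40.0128 exercise | (k=4,j=2): S=83.6700, K−S=26.4700, hold=24.6429 ⇒ V=26.4700 exercise | (k=4,j=3): S=99.8282, K−S=10.3118, hold=10.4517 ⇒ V=10.4517 continue | (k=4,j=4): S=119.1069, K−S=0.0000, hold=2.0332 ⇒ V=2.0332 continue  boundary S*=83.6700
step 3: (k=3,j=0): S=64.2014, K−S=45.9386, hold=44.1115 ⇒ V=45.9386 exercise | (k=3,j=1): S=76.5999, K−S=33.5401, hold=31.7130 ⇒ V=33.5401 exercise | (k=3,j=2): S=91.3927, K−S=18.7473, hold=16.9991 ⇒ V=18.7473 exercise | (k=3,j=3): S=109.0423, K−S=1.0977, hold=5.5316 ⇒ V=5.5316 continue  boundary S*=91.3927
step 2: (k=2,j=0): S=70.1272, K−S=40.0128, hold=38.1857 ⇒ V=40.0128 exercise | (k=2,j=1): S=83.6700, K−S=26.4700, hold=24.6429 ⇒ V=26.4700 exercise | (k=2,j=2): S=99.8282, K−S=10.3118, hold=10.9847 ⇒ V=10.9847 continue  boundary S*=83.6700
step 1: (k=1,j=0): S=76.5999, K−S=33.5401, hold=31.7130 ⇒ V=33.5401 exercise | (k=1,j=1): S=91.3927, K−S=18.7473, hold=17.2996 ⇒ V=18.7473 exercise  boundary S*=91.3927
step 0: (k=0,j=0): S=83.6700, K−S=26.4700, hold=24.6429 ⇒ V=26.4700 exercise  boundary S*=83.6700

price = 26.4700
boundary = 83.6700 91.3927 83.6700 91.3927 83.6700 91.3927 99.8282
tree:
26.4700
33.5401 18.7473
40.0128 26.4700 10.9847
45.9386 33.5401 18.7473 5.5316
51.3636 40.0128 26.4700 10.4517 2.0332
56.3302 45.9386 33.5401 18.7473 4.5862 0.1932
60.8772 51.3636 40.0128 26.4700 10.3118 0.4606 0.0000
65.0399 56.3302 45.9386 33.5401 18.7473 1.0977 0.0000 0.0000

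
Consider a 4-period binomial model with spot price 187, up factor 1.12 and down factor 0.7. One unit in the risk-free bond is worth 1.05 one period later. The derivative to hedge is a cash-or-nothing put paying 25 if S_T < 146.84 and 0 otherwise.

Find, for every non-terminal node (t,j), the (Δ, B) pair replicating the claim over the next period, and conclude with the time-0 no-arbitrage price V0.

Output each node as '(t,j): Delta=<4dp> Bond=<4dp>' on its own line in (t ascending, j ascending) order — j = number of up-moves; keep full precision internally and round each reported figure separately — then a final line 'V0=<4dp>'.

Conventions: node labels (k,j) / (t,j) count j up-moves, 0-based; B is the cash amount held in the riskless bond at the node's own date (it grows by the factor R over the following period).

(0,0): Delta=-0.0955 Bond=20.5676
(1,0): Delta=-0.2864 Bond=46.5912
(1,1): Delta=-0.0716 Bond=16.5969
(2,0): Delta=0.0000 Bond=22.6757
(2,1): Delta=-0.3222 Bond=54.1698
(2,2): Delta=-0.0403 Bond=10.0781
(3,0): Delta=0.0000 Bond=23.8095
(3,1): Delta=0.0000 Bond=23.8095
(3,2): Delta=-0.3625 Bond=63.4921
(3,3): Delta=0.0000 Bond=0.0000
V0=2.7138

The replicating-portfolio and risk-neutral prices coincide; use p* = (1.05−0.7)/(1.12−0.7) = 0.8333 for the latter.
Payoffs at expiry: V(4,0)=25.0000, V(4,1)=25.0000, V(4,2)=25.0000, V(4,3)=0.0000, V(4,4)=0.0000
(3,0): S=64.1410. Δ = (V_up−V_dn)/(S_up−S_dn) = (25.0000−25.0000)/(71.8379−44.8987) = 0.0000. V = [p*·25.0000 + (1−p*)·25.0000]/1.05 = 23.8095. B = V − Δ·S = 23.8095.
(3,1): S=102.6256. Δ = (V_up−V_dn)/(S_up−S_dn) = (25.0000−25.0000)/(114.9407−71.8379) = 0.0000. V = [p*·25.0000 + (1−p*)·25.0000]/1.05 = 23.8095. B = V − Δ·S = 23.8095.
(3,2): S=164.2010. Δ = (V_up−V_dn)/(S_up−S_dn) = (0.0000−25.0000)/(183.9051−114.9407) = -0.3625. V = [p*·0.0000 + (1−p*)·25.0000]/1.05 = 3.9683. B = V − Δ·S = 63.4921.
(3,3): S=262.7215. Δ = (V_up−V_dn)/(S_up−S_dn) = (0.0000−0.0000)/(294.2481−183.9051) = 0.0000. V = [p*·0.0000 + (1−p*)·0.0000]/1.05 = 0.0000. B = V − Δ·S = 0.0000.
(2,0): S=91.6300. Δ = (V_up−V_dn)/(S_up−S_dn) = (23.8095−23.8095)/(102.6256−64.1410) = 0.0000. V = [p*·23.8095 + (1−p*)·23.8095]/1.05 = 22.6757. B = V − Δ·S = 22.6757.
(2,1): S=146.6080. Δ = (V_up−V_dn)/(S_up−S_dn) = (3.9683−23.8095)/(164.2010−102.6256) = -0.3222. V = [p*·3.9683 + (1−p*)·23.8095]/1.05 = 6.9287. B = V − Δ·S = 54.1698.
(2,2): S=234.5728. Δ = (V_up−V_dn)/(S_up−S_dn) = (0.0000−3.9683)/(262.7215−164.2010) = -0.0403. V = [p*·0.0000 + (1−p*)·3.9683]/1.05 = 0.6299. B = V − Δ·S = 10.0781.
(1,0): S=130.9000. Δ = (V_up−V_dn)/(S_up−S_dn) = (6.9287−22.6757)/(146.6080−91.6300) = -0.2864. V = [p*·6.9287 + (1−p*)·22.6757]/1.05 = 9.0983. B = V − Δ·S = 46.5912.
(1,1): S=209.4400. Δ = (V_up−V_dn)/(S_up−S_dn) = (0.6299−6.9287)/(234.5728−146.6080) = -0.0716. V = [p*·0.6299 + (1−p*)·6.9287]/1.05 = 1.5997. B = V − Δ·S = 16.5969.
(0,0): S=187.0000. Δ = (V_up−V_dn)/(S_up−S_dn) = (1.5997−9.0983)/(209.4400−130.9000) = -0.0955. V = [p*·1.5997 + (1−p*)·9.0983]/1.05 = 2.7138. B = V − Δ·S = 20.5676.
Check: Δ(0,0)·S0 + B(0,0) = 2.7138 = V0.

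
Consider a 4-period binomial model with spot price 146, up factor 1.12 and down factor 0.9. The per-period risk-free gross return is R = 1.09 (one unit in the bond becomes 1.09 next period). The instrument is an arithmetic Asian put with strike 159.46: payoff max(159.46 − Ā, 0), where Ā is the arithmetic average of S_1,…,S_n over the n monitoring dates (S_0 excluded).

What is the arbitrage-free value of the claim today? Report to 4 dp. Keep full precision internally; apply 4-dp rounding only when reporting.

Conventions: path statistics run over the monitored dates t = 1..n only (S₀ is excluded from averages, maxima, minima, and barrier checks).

price = 1.0694

With p* = (R−d)/(u−d) = 0.8636, sum probability × payoff across the paths and divide by R^4.
Enumerate all 2^4 = 16 price paths (U = up ×1.12, D = down ×0.9); each path with k up-moves has probability p*^k·(1−p*)^(4−k).
DDDD: Ā=112.9711, payoff=46.4888, prob=0.000346
UDDD: Ā=140.5863, payoff=18.8737, prob=0.002190
DUDD: Ā=132.5563, payoff=26.9037, prob=0.002190
UUDD: Ā=164.9590, payoff=0.0000, prob=0.013869
DDUD: Ā=125.3293, payoff=34.1307, prob=0.002190
UDUD: Ā=155.9654, payoff=3.4946, prob=0.013869
DUUD: Ā=147.9354, payoff=11.5246, prob=0.013869
UUUD: Ā=184.0974, payoff=0.0000, prob=0.087840
DDDU: Ā=118.8250, payoff=40.6350, prob=0.002190
UDDU: Ā=147.8711, payoff=11.5889, prob=0.013869
DUDU: Ā=139.8411, payoff=19.6189, prob=0.013869
UUDU: Ā=174.0245, payoff=0.0000, prob=0.087840
DDUU: Ā=132.6141, payoff=26.8459, prob=0.013869
UDUU: Ā=165.0309, payoff=0.0000, prob=0.087840
DUUU: Ā=157.0009, payoff=2.4591, prob=0.087840
UUUU: Ā=195.3789, payoff=0.0000, prob=0.556319
Price = Σ prob·payoff / R^4 = 1.509537 / 1.411582 = 1.0694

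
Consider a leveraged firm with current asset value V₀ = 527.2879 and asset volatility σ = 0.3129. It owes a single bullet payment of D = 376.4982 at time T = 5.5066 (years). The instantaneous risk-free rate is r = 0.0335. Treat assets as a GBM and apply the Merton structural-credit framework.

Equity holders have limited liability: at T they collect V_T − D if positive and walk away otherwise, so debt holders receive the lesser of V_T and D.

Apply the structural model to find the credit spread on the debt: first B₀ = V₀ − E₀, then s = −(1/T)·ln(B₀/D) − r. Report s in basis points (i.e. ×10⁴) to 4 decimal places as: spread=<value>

Equity is a call on the firm's assets struck at D = 376.4982:
d₁ = [ln(V₀/D) + (r + σ²/2)T] / (σ√T)
   = [ln(527.2879/376.4982) + (0.0335 + 0.5·0.3129²)·5.5066] / (0.3129·√5.5066)
   = [0.336833 + 0.454037] / 0.734256 = 1.077105
d₂ = d₁ − σ√T = 1.077105 − 0.734256 = 0.342849
N(d₁) = 0.859283,  N(d₂) = 0.634144,  e^(−rT) = 0.831544
E₀ = V₀·N(d₁) − D·e^(−rT)·N(d₂)
   = 527.2879·0.859283 − 376.4982·0.831544·0.634144 = 254.555161
B₀ = V₀ − E₀ = 527.2879 − 254.555161 = 272.732739
spread = −(1/T)·ln(B₀/D) − r = −(1/5.5066)·ln(272.732739/376.4982) − 0.0335 = 0.02505172
in basis points: 0.02505172 × 10⁴ = 250.5172 bp

spread=250.5172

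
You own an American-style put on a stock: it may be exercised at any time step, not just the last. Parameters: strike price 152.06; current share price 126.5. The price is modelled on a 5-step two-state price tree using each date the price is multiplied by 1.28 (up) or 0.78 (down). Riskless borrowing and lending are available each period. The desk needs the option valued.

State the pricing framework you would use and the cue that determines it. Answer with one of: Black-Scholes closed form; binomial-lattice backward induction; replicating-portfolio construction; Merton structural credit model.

Key observation: with exercise allowed before expiry on a discrete up/down model (5 steps from spot 126.5), the strike-152.06 put's value must be rolled back through the tree testing early exercise at each node.

framework: binomial-lattice backward induction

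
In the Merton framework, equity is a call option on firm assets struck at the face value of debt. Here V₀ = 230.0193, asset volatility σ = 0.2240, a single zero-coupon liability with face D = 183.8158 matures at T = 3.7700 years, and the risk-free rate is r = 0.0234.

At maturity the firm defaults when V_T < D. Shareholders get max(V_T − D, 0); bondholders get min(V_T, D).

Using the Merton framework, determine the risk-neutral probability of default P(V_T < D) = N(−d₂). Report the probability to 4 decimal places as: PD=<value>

Work the structural quantities from V₀ = 230.0193 against face 183.8158:
d₁ = [ln(V₀/D) + (r + σ²/2)T] / (σ√T)
   = [ln(230.0193/183.8158) + (0.0234 + 0.5·0.2240²)·3.7700] / (0.2240·√3.7700)
   = [0.224229 + 0.182800] / 0.434929 = 0.935850
d₂ = d₁ − σ√T = 0.935850 − 0.434929 = 0.500921
risk-neutral PD = N(−d₂) = N(-0.500921) = 0.308213

PD=0.3082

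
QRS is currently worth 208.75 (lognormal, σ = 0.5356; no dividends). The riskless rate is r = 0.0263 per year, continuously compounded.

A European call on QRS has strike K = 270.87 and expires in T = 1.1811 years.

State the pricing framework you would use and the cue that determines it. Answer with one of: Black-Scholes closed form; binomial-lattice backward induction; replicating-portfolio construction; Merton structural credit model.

framework: Black-Scholes closed form

Key observation: everything needed for the exact continuous-time valuation of the European call on QRS (strike 270.87) is given, and no feature rules the closed form out.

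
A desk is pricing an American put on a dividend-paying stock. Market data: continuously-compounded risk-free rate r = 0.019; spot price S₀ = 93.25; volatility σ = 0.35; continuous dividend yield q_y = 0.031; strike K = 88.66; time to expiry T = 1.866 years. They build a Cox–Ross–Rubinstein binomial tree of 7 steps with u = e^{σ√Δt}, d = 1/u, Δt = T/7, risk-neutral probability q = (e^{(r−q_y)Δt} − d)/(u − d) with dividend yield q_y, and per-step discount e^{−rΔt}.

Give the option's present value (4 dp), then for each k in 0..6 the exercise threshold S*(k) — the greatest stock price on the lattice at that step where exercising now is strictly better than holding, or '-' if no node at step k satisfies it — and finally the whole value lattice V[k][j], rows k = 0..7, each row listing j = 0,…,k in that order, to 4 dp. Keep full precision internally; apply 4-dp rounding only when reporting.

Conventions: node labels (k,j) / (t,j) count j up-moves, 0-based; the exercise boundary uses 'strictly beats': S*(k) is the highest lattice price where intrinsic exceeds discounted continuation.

Δt=0.26657  u=1.19806  d=0.83468  q=0.44616  discount=0.99495
step 7 (expiry): payoffs max(K−S,0) = 62.3398 50.8812 34.4339 10.8261 0.0000 0.0000 0.0000 0.0000
step 6: (k=6,j=0): S=31.5332, K−S=57.1268, hold=56.9383 ⇒ V=57.1268 exercise | (k=6,j=1): S=45.2615, K−S=43.3985, hold=43.3231 ⇒ V=43.3985 exercise | (k=6,j=2): S=64.9664, K−S=23.6936, hold=23.7803 ⇒ V=23.7803 continue | (k=6,j=3): S=93.2500, K−S=0.0000, hold=5.9657 ⇒ V=5.9657 continue | (k=6,j=4): S=133.8471, K−S=0.0000, hold=0.0000 ⇒ V=0.0000 continue | (k=6,j=5): S=192.1184, K−S=0.0000, hold=0.0000 ⇒ V=0.0000 continue | (k=6,j=6): S=275.7586, K−S=0.0000, hold=0.0000 ⇒ V=0.0000 continue  boundary S*=45.2615
step 5: (k=5,j=0): S=37.7788, K−S=50.8812, hold=50.7441 ⇒ V=50.8812 exercise | (k=5,j=1): S=54.2261, K−S=34.4339, hold=34.4707 ⇒ V=34.4707 continue | (k=5,j=2): S=77.8339, K−S=10.8261, hold=15.7522 ⇒ V=15.7522 continue | (k=5,j=3): S=111.7195, K−S=0.0000, hold=3.2874 ⇒ V=3.2874 continue | (k=5,j=4): S=160.3574, K−S=0.0000, hold=0.0000 ⇒ V=0.0000 continue | (k=5,j=5): S=230.1701, K−S=0.0000, hold=0.0000 ⇒ V=0.0000 continue  boundary S*=37.7788
step 4: (k=4,j=0): S=45.2615, K−S=43.3985, hold=43.3395 ⇒ V=43.3985 exercise | (k=4,j=1): S=64.9664, K−S=23.6936, hold=25.9874 ⇒ V=25.9874 continue | (k=4,j=2): S=93.2500, K−S=0.0000, hold=10.1394 ⇒ V=10.1394 continue | (k=4,j=3): S=133.8471, K−S=0.0000, hold=1.8115 ⇒ V=1.8115 continue | (k=4,j=4): S=192.1184, K−S=0.0000, hold=0.0000 ⇒ V=0.0000 continue  boundary S*=45.2615
step 3: (k=3,j=0): S=54.2261, K−S=34.4339, hold=35.4504 ⇒ V=35.4504 continue | (k=3,j=1): S=77.8339, K−S=10.8261, hold=18.8211 ⇒ V=18.8211 continue | (k=3,j=2): S=111.7195, K−S=0.0000, hold=6.3914 ⇒ V=6.3914 continue | (k=3,j=3): S=160.3574, K−S=0.0000, hold=0.9982 ⇒ V=0.9982 continue  boundary S*=-
step 2: (k=2,j=0): S=64.9664, K−S=23.6936, hold=27.8895 ⇒ V=27.8895 continue | (k=2,j=1): S=93.2500, K−S=0.0000, hold=13.2085 ⇒ V=13.2085 continue | (k=2,j=2): S=133.8471, K−S=0.0000, hold=3.9651 ⇒ V=3.9651 continue  boundary S*=-
step 1: (k=1,j=0): S=77.8339, K−S=10.8261, hold=21.2317 ⇒ V=21.2317 continue | (k=1,j=1): S=111.7195, K−S=0.0000, hold=9.0386 ⇒ V=9.0386 continue  boundary S*=-
step 0: (k=0,j=0): S=93.2500, K−S=0.0000, hold=15.7118 ⇒ V=15.7118 continue  boundary S*=-

price = 15.7118
boundary = - - - - 45.2615 37.7788 45.2615
tree:
15.7118
21.2317 9.0386
27.8895 13.2085 3.9651
35.4504 18.8211 6.3914 0.9982
43.3985 25.9874 10.1394 1.8115 0.0000
50.8812 34.4707 15.7522 3.2874 0.0000 0.0000
57.1268 43.3985 23.7803 5.9657 0.0000 0.0000 0.0000
62.3398 50.8812 34.4339 10.8261 0.0000 0.0000 0.0000 0.0000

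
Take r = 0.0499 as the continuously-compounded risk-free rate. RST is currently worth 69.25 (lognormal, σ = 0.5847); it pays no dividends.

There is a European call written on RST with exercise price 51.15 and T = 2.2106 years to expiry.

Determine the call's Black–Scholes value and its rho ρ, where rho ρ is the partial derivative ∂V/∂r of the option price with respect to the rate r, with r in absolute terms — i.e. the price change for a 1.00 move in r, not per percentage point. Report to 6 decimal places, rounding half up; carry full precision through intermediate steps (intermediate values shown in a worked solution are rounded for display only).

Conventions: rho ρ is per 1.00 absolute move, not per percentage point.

σ√T = 0.5847·√2.2106 = 0.869337
d₁ = (ln(S/K) + (r+σ²/2)T) / (σ√T) = (ln(69.25/51.15) + (0.0499+0.5847²/2)·2.2106) / 0.869337 = (0.302961 + 0.488182) / 0.869337 = 0.910053
d₂ = d₁ − σ√T = 0.910053 − 0.869337 = 0.040716
e^{−rT} = 0.895557
N(d₁) = 0.818603,  N(d₂) = 0.516239
Call price V = S·N(d₁) − K·e^{−rT}·N(d₂) = 56.688244 − 23.647751 = 33.040493
ρ = K·T·e^{−rT}·N(d₂) = 52.275719

price = 33.040493
ρ = 52.275719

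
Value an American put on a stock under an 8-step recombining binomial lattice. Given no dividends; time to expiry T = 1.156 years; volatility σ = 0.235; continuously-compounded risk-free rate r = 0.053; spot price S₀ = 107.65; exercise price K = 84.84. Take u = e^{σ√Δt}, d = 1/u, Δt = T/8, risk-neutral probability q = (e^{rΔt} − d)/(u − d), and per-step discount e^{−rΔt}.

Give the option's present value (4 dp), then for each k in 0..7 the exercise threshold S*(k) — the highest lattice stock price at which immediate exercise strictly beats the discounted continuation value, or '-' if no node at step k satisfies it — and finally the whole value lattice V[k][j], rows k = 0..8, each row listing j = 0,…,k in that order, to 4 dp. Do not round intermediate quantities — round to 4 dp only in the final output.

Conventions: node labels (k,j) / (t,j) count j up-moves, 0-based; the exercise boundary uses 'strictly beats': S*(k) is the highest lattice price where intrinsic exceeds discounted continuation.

Δt=0.14450  u=1.09344  d=0.91454  q=0.52066  discount=0.99237
step 8 (expiry): payoffs max(K−S,0) = 32.1599 21.8548 9.5339 0.0000 0.0000 0.0000 0.0000 0.0000 0.0000
step 7: (k=7,j=0): S=57.6027, K−S=27.2373, hold=26.5901 ⇒ V=27.2373 exercise | (k=7,j=1): S=68.8707, K−S=15.9693, hold=15.3220 ⇒ V=15.9693 exercise | (k=7,j=2): S=82.3429, K−S=2.4971, hold=4.5351 ⇒ V=4.5351 continue | (k=7,j=3): S=98.4505, K−S=0.0000, hold=0.0000 ⇒ V=0.0000 continue | (k=7,j=4): S=117.7091, K−S=0.0000, hold=0.0000 ⇒ V=0.0000 continue | (k=7,j=5): S=140.7349, K−S=0.0000, hold=0.0000 ⇒ V=0.0000 continue | (k=7,j=6): S=168.2649, K−S=0.0000, hold=0.0000 ⇒ V=0.0000 continue | (k=7,j=7): S=201.1803, K−S=0.0000, hold=0.0000 ⇒ V=0.0000 continue  boundary S*=68.8707
step 6: (k=6,j=0): S=62.9852, K−S=21.8548, hold=21.2075 ⇒ V=21.8548 exercise | (k=6,j=1): S=75.3061, K−S=9.5339, hold=9.9396 ⇒ V=9.9396 continue | (k=6,j=2): S=90.0372, K−S=0.0000, hold=2.1573 ⇒ V=2.1573 continue | (k=6,j=3): S=107.6500, K−S=0.0000, hold=0.0000 ⇒ V=0.0000 continue | (k=6,j=4): S=128.7081, K−S=0.0000, hold=0.0000 ⇒ V=0.0000 continue | (k=6,j=5): S=153.8855, K−S=0.0000, hold=0.0000 ⇒ V=0.0000 continue | (k=6,j=6): S=183.9880, K−S=0.0000, hold=0.0000 ⇒ V=0.0000 continue  boundary S*=62.9852
step 5: (k=5,j=0): S=68.8707, K−S=15.9693, hold=15.5317 ⇒ V=15.9693 exercise | (k=5,j=1): S=82.3429, K−S=2.4971, hold=5.8428 ⇒ V=5.8428 continue | (k=5,j=2): S=98.4505, K−S=0.0000, hold=1.0262 ⇒ V=1.0262 continue | (k=5,j=3): S=117.7091, K−S=0.0000, hold=0.0000 ⇒ V=0.0000 continue | (k=5,j=4): S=140.7349, K−S=0.0000, hold=0.0000 ⇒ V=0.0000 continue | (k=5,j=5): S=168.2649, K−S=0.0000, hold=0.0000 ⇒ V=0.0000 continue  boundary S*=68.8707
step 4: (k=4,j=0): S=75.3061, K−S=9.5339, hold=10.6153 ⇒ V=10.6153 continue | (k=4,j=1): S=90.0372, K−S=0.0000, hold=3.3096 ⇒ V=3.3096 continue | (k=4,j=2): S=107.6500, K−S=0.0000, hold=0.4882 ⇒ V=0.4882 continue | (k=4,j=3): S=128.7081, K−S=0.0000, hold=0.0000 ⇒ V=0.0000 continue | (k=4,j=4): S=153.8855, K−S=0.0000, hold=0.0000 ⇒ V=0.0000 continue  boundary S*=-
step 3: (k=3,j=0): S=82.3429, K−S=2.4971, hold=6.7596 ⇒ V=6.7596 continue | (k=3,j=1): S=98.4505, K−S=0.0000, hold=1.8265 ⇒ V=1.8265 continue | (k=3,j=2): S=117.7091, K−S=0.0000, hold=0.2322 ⇒ V=0.2322 continue | (k=3,j=3): S=140.7349, K−S=0.0000, hold=0.0000 ⇒ V=0.0000 continue  boundary S*=-
step 2: (k=2,j=0): S=90.0372, K−S=0.0000, hold=4.1592 ⇒ V=4.1592 continue | (k=2,j=1): S=107.6500, K−S=0.0000, hold=0.9888 ⇒ V=0.9888 continue | (k=2,j=2): S=128.7081, K−S=0.0000, hold=0.1105 ⇒ V=0.1105 continue  boundary S*=-
step 1: (k=1,j=0): S=98.4505, K−S=0.0000, hold=2.4894 ⇒ V=2.4894 continue | (k=1,j=1): S=117.7091, K−S=0.0000, hold=0.5275 ⇒ V=0.5275 continue  boundary S*=-
step 0: (k=0,j=0): S=107.6500, K−S=0.0000, hold=1.4567 ⇒ V=1.4567 continue  boundary S*=-

price = 1.4567
boundary = - - - - - 68.8707 62.9852 68.8707
tree:
1.4567
2.4894 0.5275
4.1592 0.9888 0.1105
6.7596 1.8265 0.2322 0.0000
10.6153 3.3096 0.4882 0.0000 0.0000
15.9693 5.8428 1.0262 0.0000 0.0000 0.0000
21.8548 9.9396 2.1573 0.0000 0.0000 0.0000 0.0000
27.2373 15.9693 4.5351 0.0000 0.0000 0.0000 0.0000 0.0000
32.1599 21.8548 9.5339 0.0000 0.0000 0.0000 0.0000 0.0000 0.0000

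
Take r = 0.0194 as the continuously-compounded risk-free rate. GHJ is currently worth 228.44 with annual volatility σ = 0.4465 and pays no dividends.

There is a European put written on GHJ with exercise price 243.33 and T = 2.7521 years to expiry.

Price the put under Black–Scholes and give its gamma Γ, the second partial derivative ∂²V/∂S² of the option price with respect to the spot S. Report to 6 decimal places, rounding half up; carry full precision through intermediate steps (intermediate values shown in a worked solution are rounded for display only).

price = 67.441481
Γ = 0.002212

σ√T = 0.4465·√2.7521 = 0.740719
d₁ = (ln(S/K) + (r+σ²/2)T) / (σ√T) = (ln(228.44/243.33) + (0.0194+0.4465²/2)·2.7521) / 0.740719 = (-0.063145 + 0.327723) / 0.740719 = 0.357191
d₂ = d₁ − σ√T = 0.357191 − 0.740719 = -0.383528
e^{−rT} = 0.948010
N(−d₁) = 0.360474,  N(−d₂) = 0.649336
Put price V = K·e^{−rT}·N(−d₂) − S·N(−d₁) = 149.788256 − 82.346775 = 67.441481
φ(d₁) = (1/√(2π))·e^{−d₁²/2} = 0.374287
Γ = φ(d₁) / (S·σ·√T) = 0.002212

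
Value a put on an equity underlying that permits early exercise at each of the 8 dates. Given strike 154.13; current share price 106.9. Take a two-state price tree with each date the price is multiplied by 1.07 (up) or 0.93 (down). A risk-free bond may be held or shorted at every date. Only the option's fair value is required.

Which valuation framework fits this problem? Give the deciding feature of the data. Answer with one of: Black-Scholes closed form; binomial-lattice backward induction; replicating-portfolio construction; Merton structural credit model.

Key observation: the exercise right at every one of the 8 steps is what matters: each node needs max(154.13 − S, continuation), which only the stepwise tree valuation starting from spot 106.9 delivers.

framework: binomial-lattice backward induction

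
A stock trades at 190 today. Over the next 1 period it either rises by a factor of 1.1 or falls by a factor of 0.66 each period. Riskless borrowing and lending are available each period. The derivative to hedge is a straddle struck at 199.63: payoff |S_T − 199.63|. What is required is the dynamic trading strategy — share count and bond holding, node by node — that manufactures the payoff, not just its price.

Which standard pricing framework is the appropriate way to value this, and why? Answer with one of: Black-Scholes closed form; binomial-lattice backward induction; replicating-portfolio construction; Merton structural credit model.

framework: replicating-portfolio construction

Key observation: since the answer must list Δ and B at each node of the 1.1/0.66 lattice on 190, the replicating-portfolio method — solving the two-state system at every node — is the one that applies.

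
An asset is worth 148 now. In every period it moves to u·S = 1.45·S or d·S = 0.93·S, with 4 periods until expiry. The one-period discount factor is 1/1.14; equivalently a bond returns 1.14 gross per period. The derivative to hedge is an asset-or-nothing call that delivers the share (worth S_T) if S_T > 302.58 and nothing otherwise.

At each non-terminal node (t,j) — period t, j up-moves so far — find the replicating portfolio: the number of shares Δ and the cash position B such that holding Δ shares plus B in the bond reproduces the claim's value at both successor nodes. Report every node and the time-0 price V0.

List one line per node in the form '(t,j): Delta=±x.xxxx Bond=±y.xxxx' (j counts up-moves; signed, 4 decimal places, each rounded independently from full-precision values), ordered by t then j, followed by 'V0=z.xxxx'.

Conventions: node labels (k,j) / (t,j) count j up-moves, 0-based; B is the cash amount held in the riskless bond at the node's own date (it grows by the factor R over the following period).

(0,0): Delta=1.2090 Bond=-129.6046
(1,0): Delta=0.7357 Bond=-82.6125
(1,1): Delta=1.6570 Bond=-243.9035
(2,0): Delta=0.0000 Bond=0.0000
(2,1): Delta=1.4323 Bond=-233.2032
(2,2): Delta=1.8698 Bond=-344.2524
(3,0): Delta=0.0000 Bond=0.0000
(3,1): Delta=0.0000 Bond=0.0000
(3,2): Delta=2.7885 Bond=-658.2993
(3,3): Delta=1.0000 Bond=0.0000
V0=49.3241

No-arbitrage ⇒ martingale measure with p* = (R−d)/(u−d) = 0.4038.
Expiry values: V(4,0)=0.0000, V(4,1)=0.0000, V(4,2)=0.0000, V(4,3)=419.6127, V(4,4)=654.2349
Node (3,0) S=119.0448: V=(p*·0.0000+(1−p*)·0.0000)/1.14=0.0000; Δ=(0.0000−0.0000)/(172.6150−110.7117)=0.0000; B=V−Δ·S=0.0000
Node (3,1) S=185.6075: V=(p*·0.0000+(1−p*)·0.0000)/1.14=0.0000; Δ=(0.0000−0.0000)/(269.1309−172.6150)=0.0000; B=V−Δ·S=0.0000
Node (3,2) S=289.3881: V=(p*·419.6127+(1−p*)·0.0000)/1.14=148.6482; Δ=(419.6127−0.0000)/(419.6127−269.1309)=2.7885; B=V−Δ·S=-658.2993
Node (3,3) S=451.1965: V=(p*·654.2349+(1−p*)·419.6127)/1.14=451.1965; Δ=(654.2349−419.6127)/(654.2349−419.6127)=1.0000; B=V−Δ·S=0.0000
Node (2,0) S=128.0052: V=(p*·0.0000+(1−p*)·0.0000)/1.14=0.0000; Δ=(0.0000−0.0000)/(185.6075−119.0448)=0.0000; B=V−Δ·S=0.0000
Node (2,1) S=199.5780: V=(p*·148.6482+(1−p*)·0.0000)/1.14=52.6588; Δ=(148.6482−0.0000)/(289.3881−185.6075)=1.4323; B=V−Δ·S=-233.2032
Node (2,2) S=311.1700: V=(p*·451.1965+(1−p*)·148.6482)/1.14=237.5712; Δ=(451.1965−148.6482)/(451.1965−289.3881)=1.8698; B=V−Δ·S=-344.2524
Node (1,0) S=137.6400: V=(p*·52.6588+(1−p*)·0.0000)/1.14=18.6544; Δ=(52.6588−0.0000)/(199.5780−128.0052)=0.7357; B=V−Δ·S=-82.6125
Node (1,1) S=214.6000: V=(p*·237.5712+(1−p*)·52.6588)/1.14=111.6973; Δ=(237.5712−52.6588)/(311.1700−199.5780)=1.6570; B=V−Δ·S=-243.9035
Node (0,0) S=148.0000: V=(p*·111.6973+(1−p*)·18.6544)/1.14=49.3241; Δ=(111.6973−18.6544)/(214.6000−137.6400)=1.2090; B=V−Δ·S=-129.6046
Sanity check at the root: Δ(0,0)·S0 + B(0,0) reproduces V0 = 49.3241.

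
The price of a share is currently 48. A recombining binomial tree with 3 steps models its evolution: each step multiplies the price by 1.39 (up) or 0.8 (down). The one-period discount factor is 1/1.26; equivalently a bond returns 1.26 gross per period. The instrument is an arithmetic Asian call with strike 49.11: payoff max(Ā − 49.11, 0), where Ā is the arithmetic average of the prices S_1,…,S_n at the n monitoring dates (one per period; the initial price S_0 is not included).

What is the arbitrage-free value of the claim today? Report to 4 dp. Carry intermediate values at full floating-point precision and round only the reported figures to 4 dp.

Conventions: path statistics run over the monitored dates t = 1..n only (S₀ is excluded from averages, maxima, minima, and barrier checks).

price = 14.6268

Set p* = 0.7797 (from d < R < u); the path-dependent value is the discounted p*-expectation over all price paths.
Enumerate all 2^3 = 8 price paths (U = up ×1.39, D = down ×0.8); each path with k up-moves has probability p*^k·(1−p*)^(3−k).
DDD: Ā=31.2320, payoff=0.0000, prob=0.010697
UDD: Ā=54.2656, payoff=5.1556, prob=0.037852
DUD: Ā=44.8256, payoff=0.0000, prob=0.037852
UUD: Ā=77.8845, payoff=28.7745, prob=0.133938
DDU: Ā=37.2736, payoff=0.0000, prob=0.037852
UDU: Ā=64.7629, payoff=15.6529, prob=0.133938
DUU: Ā=55.3229, payoff=6.2129, prob=0.133938
UUU: Ā=96.1235, payoff=47.0135, prob=0.473934
Price = Σ prob·payoff / R^3 = 29.259066 / 2.000376 = 14.6268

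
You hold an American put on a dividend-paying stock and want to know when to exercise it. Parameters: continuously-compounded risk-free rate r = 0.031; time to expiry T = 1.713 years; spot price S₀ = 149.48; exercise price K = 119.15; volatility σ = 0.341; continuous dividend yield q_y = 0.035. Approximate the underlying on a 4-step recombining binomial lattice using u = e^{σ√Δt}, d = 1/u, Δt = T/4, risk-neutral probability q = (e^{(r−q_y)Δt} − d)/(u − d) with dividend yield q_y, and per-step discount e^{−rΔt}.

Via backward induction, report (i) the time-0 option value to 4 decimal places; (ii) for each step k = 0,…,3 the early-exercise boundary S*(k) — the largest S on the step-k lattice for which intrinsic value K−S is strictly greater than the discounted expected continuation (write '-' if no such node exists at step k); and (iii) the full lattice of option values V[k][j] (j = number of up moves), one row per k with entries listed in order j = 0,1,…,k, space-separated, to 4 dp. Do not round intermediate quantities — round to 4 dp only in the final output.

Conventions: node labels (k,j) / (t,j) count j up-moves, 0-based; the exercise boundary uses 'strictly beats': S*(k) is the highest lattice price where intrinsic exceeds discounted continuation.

price = 12.3200
boundary = - - - 76.5316
tree:
12.3200
19.2081 3.9497
29.1615 7.1555 0.0000
42.6184 12.9632 0.0000 0.0000
57.9253 23.4846 0.0000 0.0000 0.0000

params: Δt=0.42825 u=1.25001 d=0.79999 q=0.44064 e^(-rΔt)=0.98681
t_4 payoffs: 57.9253 23.4846 0.0000 0.0000 0.0000
t_3: node(3,0) S=76.5316 payoff=42.6184 vs cont=42.1857 → 42.6184 [stop]  node(3,1) S=119.5828 payoff=0.0000 vs cont=12.9632 → 12.9632 [wait]  node(3,2) S=186.8518 payoff=0.0000 vs cont=0.0000 → 0.0000 [wait]  node(3,3) S=291.9616 payoff=0.0000 vs cont=0.0000 → 0.0000 [wait]  ⇒ S*(3)=76.5316
t_2: node(2,0) S=95.6654 payoff=23.4846 vs cont=29.1615 → 29.1615 [wait]  node(2,1) S=149.4800 payoff=0.0000 vs cont=7.1555 → 7.1555 [wait]  node(2,2) S=233.5670 payoff=0.0000 vs cont=0.0000 → 0.0000 [wait]  ⇒ S*(2)=-
t_1: node(1,0) S=119.5828 payoff=0.0000 vs cont=19.2081 → 19.2081 [wait]  node(1,1) S=186.8518 payoff=0.0000 vs cont=3.9497 → 3.9497 [wait]  ⇒ S*(1)=-
t_0: node(0,0) S=149.4800 payoff=0.0000 vs cont=12.3200 → 12.3200 [wait]  ⇒ S*(0)=-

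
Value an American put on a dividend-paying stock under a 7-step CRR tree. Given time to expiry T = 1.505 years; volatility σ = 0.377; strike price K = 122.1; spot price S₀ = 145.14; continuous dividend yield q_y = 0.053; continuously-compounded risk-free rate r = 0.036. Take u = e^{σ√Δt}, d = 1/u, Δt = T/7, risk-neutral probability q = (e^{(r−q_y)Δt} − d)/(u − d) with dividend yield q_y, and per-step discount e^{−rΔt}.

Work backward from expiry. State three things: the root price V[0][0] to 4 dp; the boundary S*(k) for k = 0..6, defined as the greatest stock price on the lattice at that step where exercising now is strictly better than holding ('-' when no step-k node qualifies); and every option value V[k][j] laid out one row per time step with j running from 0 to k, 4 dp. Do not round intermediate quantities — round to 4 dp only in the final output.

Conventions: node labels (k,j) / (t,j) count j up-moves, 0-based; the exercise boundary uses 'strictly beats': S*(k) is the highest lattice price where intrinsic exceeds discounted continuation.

price = 14.0486
boundary = - - - - 72.1298 60.5616 72.1298
tree:
14.0486
20.2494 6.5919
28.3908 10.4904 1.8646
38.4701 16.3668 3.3746 0.0217
49.9702 24.8569 6.1071 0.0395 0.0000
61.5384 36.3205 11.0520 0.0718 0.0000 0.0000
71.2514 49.9702 20.0001 0.1307 0.0000 0.0000 0.0000
79.4066 61.5384 36.1921 0.2378 0.0000 0.0000 0.0000 0.0000

params: Δt=0.21500 u=1.19102 d=0.83962 q=0.44603 e^(-rΔt)=0.99229
t_7 payoffs: 79.4066 61.5384 36.1921 0.2378 0.0000 0.0000 0.0000 0.0000
t_6: node(6,0) S=50.8486 payoff=71.2514 vs cont=70.8861 → 71.2514 [stop]  node(6,1) S=72.1298 payoff=49.9702 vs cont=49.8460 → 49.9702 [stop]  node(6,2) S=102.3178 payoff=19.7822 vs cont=20.0001 → 20.0001 [wait]  node(6,3) S=145.1400 payoff=0.0000 vs cont=0.1307 → 0.1307 [wait]  node(6,4) S=205.8843 payoff=0.0000 vs cont=0.0000 → 0.0000 [wait]  node(6,5) S=292.0513 payoff=0.0000 vs cont=0.0000 → 0.0000 [wait]  node(6,6) S=414.2812 payoff=0.0000 vs cont=0.0000 → 0.0000 [wait]  ⇒ S*(6)=72.1298
t_5: node(5,0) S=60.5616 payoff=61.5384 vs cont=61.2832 → 61.5384 [stop]  node(5,1) S=85.9079 payoff=36.1921 vs cont=36.3205 → 36.3205 [wait]  node(5,2) S=121.8622 payoff=0.2378 vs cont=11.0520 → 11.0520 [wait]  node(5,3) S=172.8642 payoff=0.0000 vs cont=0.0718 → 0.0718 [wait]  node(5,4) S=245.2117 payoff=0.0000 vs cont=0.0000 → 0.0000 [wait]  node(5,5) S=347.8382 payoff=0.0000 vs cont=0.0000 → 0.0000 [wait]  ⇒ S*(5)=60.5616
t_4: node(4,0) S=72.1298 payoff=49.9702 vs cont=49.9028 → 49.9702 [stop]  node(4,1) S=102.3178 payoff=19.7822 vs cont=24.8569 → 24.8569 [wait]  node(4,2) S=145.1400 payoff=0.0000 vs cont=6.1071 → 6.1071 [wait]  node(4,3) S=205.8843 payoff=0.0000 vs cont=0.0395 → 0.0395 [wait]  node(4,4) S=292.0513 payoff=0.0000 vs cont=0.0000 → 0.0000 [wait]  ⇒ S*(4)=72.1298
t_3: node(3,0) S=85.9079 payoff=36.1921 vs cont=38.4701 → 38.4701 [wait]  node(3,1) S=121.8622 payoff=0.2378 vs cont=16.3668 → 16.3668 [wait]  node(3,2) S=172.8642 payoff=0.0000 vs cont=3.3746 → 3.3746 [wait]  node(3,3) S=245.2117 payoff=0.0000 vs cont=0.0217 → 0.0217 [wait]  ⇒ S*(3)=-
t_2: node(2,0) S=102.3178 payoff=19.7822 vs cont=28.3908 → 28.3908 [wait]  node(2,1) S=145.1400 payoff=0.0000 vs cont=10.4904 → 10.4904 [wait]  node(2,2) S=205.8843 payoff=0.0000 vs cont=1.8646 → 1.8646 [wait]  ⇒ S*(2)=-
t_1: node(1,0) S=121.8622 payoff=0.2378 vs cont=20.2494 → 20.2494 [wait]  node(1,1) S=172.8642 payoff=0.0000 vs cont=6.5919 → 6.5919 [wait]  ⇒ S*(1)=-
t_0: node(0,0) S=145.1400 payoff=0.0000 vs cont=14.0486 → 14.0486 [wait]  ⇒ S*(0)=-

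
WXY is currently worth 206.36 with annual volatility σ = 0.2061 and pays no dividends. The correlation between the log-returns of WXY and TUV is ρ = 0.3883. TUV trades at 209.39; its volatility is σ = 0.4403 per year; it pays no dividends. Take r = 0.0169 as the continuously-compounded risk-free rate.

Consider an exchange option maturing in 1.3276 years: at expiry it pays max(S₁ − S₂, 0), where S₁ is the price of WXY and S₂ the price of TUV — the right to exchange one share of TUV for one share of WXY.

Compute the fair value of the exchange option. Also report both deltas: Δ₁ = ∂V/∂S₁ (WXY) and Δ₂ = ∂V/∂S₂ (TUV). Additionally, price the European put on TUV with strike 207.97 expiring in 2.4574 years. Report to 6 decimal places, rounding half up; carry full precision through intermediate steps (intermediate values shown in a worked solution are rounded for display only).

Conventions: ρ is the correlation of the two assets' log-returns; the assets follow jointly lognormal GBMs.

σ_eff = √(σ₁² + σ₂² − 2ρσ₁σ₂) = √(0.2061² + 0.4403² − 2·0.3883·0.2061·0.4403) = 0.407269
d₁ = (ln(S₁/S₂) + (q₂ − q₁ + σ_eff²/2)T) / (σ_eff√T) = (ln(206.36/209.39) + (0.0 − 0.0 + 0.082934)·1.3276) / 0.469262 = 0.203569
d₂ = d₁ − σ_eff√T = 0.203569 − 0.469262 = -0.265693
N(d₁) = 0.580655,  N(d₂) = 0.395238
V = S₁·e^{−q₁T}·N(d₁) − S₂·e^{−q₂T}·N(d₂) = 119.823897 − 82.758843 = 37.065054
Δ₁ = e^{−q₁T}·N(d₁) = 0.580655;  Δ₂ = −e^{−q₂T}·N(d₂) = -0.395238
[vanilla: TUV put K=207.97]
σ√T = 0.4403·√2.4574 = 0.690219
d₁ = (ln(S/K) + (r+σ²/2)T) / (σ√T) = (ln(209.39/207.97) + (0.0169+0.4403²/2)·2.4574) / 0.690219 = (0.006805 + 0.279731) / 0.690219 = 0.415137
d₂ = d₁ − σ√T = 0.415137 − 0.690219 = -0.275081
e^{−rT} = 0.959320
N(−d₁) = 0.339021,  N(−d₂) = 0.608373
price = K·e^{−rT}·N(−d₂) − S·N(−d₁) = 121.376430 − 70.987531 = 50.388899

exchange price = 37.065054
Δ1 = 0.580655
Δ2 = -0.395238
price(TUV put K=207.97) = 50.388899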